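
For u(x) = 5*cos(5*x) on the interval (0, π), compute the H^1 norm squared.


||u||_{H^1(0,π)}^2 = 325*π

u'(x) = -25*sin(5*x).
Expand u² and (u')² and integrate term by term on (0, π), using: for integers n ≥ 1, ∫_0^π sin²(nx) dx = ∫_0^π cos²(nx) dx = π/2; for n ≠ n', ∫_0^π sin(nx)sin(n'x) dx = ∫_0^π cos(nx)cos(n'x) dx = 0; and by product-to-sum, ∫_0^π sin(nx)cos(n'x) dx = ½∫_0^π [sin((n+n')x) + sin((n−n')x)] dx, which is 0 when n+n' is even and 2n/(n²−n'²) when n+n' is odd (it need not vanish on (0, π)).
  u² squared terms: (5)²·∫cos(5x)² dx = 25·π/2 = 25*π/2.
  So ∫_0^π u² dx = 25*π/2.
  (u')² squared terms: (-25)²·∫sin(5x)² dx = 625·π/2 = 625*π/2.
  So ∫_0^π (u')² dx = 625*π/2.
||u||_{H^1}^2 = (25*π/2) + (625*π/2) = 325*π.


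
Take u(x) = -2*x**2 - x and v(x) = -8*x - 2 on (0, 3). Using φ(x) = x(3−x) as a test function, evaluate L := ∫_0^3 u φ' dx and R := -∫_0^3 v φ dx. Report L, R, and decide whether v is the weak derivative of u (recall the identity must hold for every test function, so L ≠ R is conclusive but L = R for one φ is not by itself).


LHS = 63/2, RHS = 63. No, v is not the weak derivative of u.

u(x) = -2*x**2 - x, classical derivative u'(x) = -4*x - 1.
φ(x) = x(3−x), so φ'(x) = 3 - 2*x.
Note φ(0) = φ(3) = 0, so the boundary term u·φ vanishes.
LHS = ∫_0^3 u(x) φ'(x) dx = ∫_0^3 (4*x^3 - 4*x^2 - 3*x) dx. Term by term:
  ∫_0^3 4*x^3 dx = 81;  ∫_0^3 -4*x^2 dx = -36;  ∫_0^3 -3*x dx = -27/2.
Sum: 81 − 36 − 27/2 = 63/2.
So LHS = 63/2.
∫_0^3 v(x) φ(x) dx = ∫_0^3 (8*x^3 - 22*x^2 - 6*x) dx. Term by term:
  ∫_0^3 8*x^3 dx = 162;  ∫_0^3 -22*x^2 dx = -198;  ∫_0^3 -6*x dx = -27.
Sum: 162 − 198 − 27 = -63.
So RHS = -∫_0^3 v(x) φ(x) dx = 63.
LHS − RHS = -63/2 ≠ 0, so the identity fails.
(For a valid weak derivative the identity must hold for EVERY test function, in particular this one. The failure shows v is NOT the weak derivative of u.)
Correct weak derivative would be u'(x) = -4*x - 1.


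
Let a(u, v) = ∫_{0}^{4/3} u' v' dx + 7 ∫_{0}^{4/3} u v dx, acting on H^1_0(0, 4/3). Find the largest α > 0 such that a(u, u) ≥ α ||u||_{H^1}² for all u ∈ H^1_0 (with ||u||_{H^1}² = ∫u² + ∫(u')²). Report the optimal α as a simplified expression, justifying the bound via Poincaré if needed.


α = 1

Coercivity of a(·,·) on H^1_0(0, 4/3) means a(u, u) ≥ α ||u||_{H^1}² for every u ∈ H^1_0.
The interval has length L = 4/3, and Poincaré/coercivity depend only on L. Here a(u, u) = ∫(u')² + (7)·∫u².
Here c = 7 ≥ 1, so a(u,u) = ∫(u')² + c∫u² ≥ ∫(u')² + ∫u² = ||u||_{H^1}², i.e. α = 1 works. No larger α is possible: a(u,u) ≥ α||u||_{H^1}² means (1−α)∫(u')² ≥ (α−c)∫u², and for the modes u_n = sin(nπ(x−x₀)/L) (x₀ the left endpoint) one has ∫u_n²/∫(u_n')² = (L/(nπ))² → 0, so a(u_n,u_n)/||u_n||_{H^1}² → 1. Hence the optimal constant is α = 1.
Therefore α = 1.


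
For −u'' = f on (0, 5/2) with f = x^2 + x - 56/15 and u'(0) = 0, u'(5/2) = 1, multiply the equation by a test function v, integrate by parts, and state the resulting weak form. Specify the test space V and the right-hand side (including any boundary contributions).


V = H^1(0, 5/2) (v unrestricted at boundary; u is determined up to an additive constant); weak form: ∫_0^5/2 u'v' dx = ∫_0^5/2 (x^2 + x - 56/15) v dx + v(5/2) for all v ∈ V.

Multiply both sides by a test function v and integrate from 0 to 5/2:
  ∫_0^5/2 −u''(x) v(x) dx = ∫_0^5/2 f(x) v(x) dx.
Integrate the LHS by parts once:
  ∫_0^5/2 −u'' v dx = −[u'(x) v(x)]_0^5/2 + ∫_0^5/2 u'(x) v'(x) dx.
Thus ∫_0^5/2 u'(x) v'(x) dx = ∫_0^5/2 f(x) v(x) dx + [u'(x) v(x)]_0^5/2.
Choose V so that boundary terms are either known or forced to vanish.
u has inhomogeneous Neumann u'(0) = 0, u'(5/2) = 1. [u' v]_0^5/2 = (1)·v(5/2) − (0)·v(0) = v(5/2). Take V = H^1(0, 5/2); boundary term becomes part of RHS.
Weak formulation: find u (satisfying any essential BC) such that ∫_0^5/2 u'(x) v'(x) dx = ∫_0^5/2 f v dx + v(5/2) for all v ∈ V (Neumann data are natural BCs: they enter the RHS as boundary terms).
Substituting f(x) = x^2 + x - 56/15, the right-hand side is ∫_0^5/2 (x^2 + x - 56/15) v dx + v(5/2).
Compatibility check (pure Neumann): taking v ≡ 1 ∈ V gives 0 = ∫_0^5/2 f dx + (1) − (0), i.e. ∫_0^5/2 f dx must equal u'(0) − u'(5/2) = -1. Indeed ∫_0^5/2 (x^2 + x - 56/15) dx = -1, so the data are compatible. The solution is then unique only up to an additive constant (fix it e.g. by requiring ∫_0^5/2 u dx = 0).


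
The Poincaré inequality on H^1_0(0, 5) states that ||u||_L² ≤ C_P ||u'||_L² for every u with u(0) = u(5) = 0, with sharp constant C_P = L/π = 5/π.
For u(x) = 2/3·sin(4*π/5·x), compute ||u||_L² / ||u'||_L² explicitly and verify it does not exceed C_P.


||u||_L² / ||u'||_L² = 5/(4*π) < C_P = 5/π.

u(x) = 2/3·sin(4*π/5·x), so u'(x) = 8*π*cos(4*π*x/5)/15.
Writing u(x) = A·sin(kπx/L) with A = 2/3 and k = 4, use ∫_0^L sin²(kπx/L) dx = L/2 and ∫_0^L cos²(kπx/L) dx = L/2.
u² = 4/9·sin²(4*π/5·x) and (u')² = 64*π^2/225·cos²(4*π/5·x), and each of sin², cos² integrates to L/2 = 5/2 over (0, 5).
∫_0^5 u² dx = 10/9, so ||u||_L² = sqrt(10)/3.
∫_0^5 (u')² dx = 32*π^2/45, so ||u'||_L² = 4*sqrt(10)*π/15.
Ratio ||u||_L² / ||u'||_L² = 5/(4*π).
Sharp Poincaré constant on H^1_0(0, 5) is C_P = L/π = 5/π, achieved by sin(π/5·x).
This is the k = 4 harmonic; the ratio L/(kπ) is strictly less than C_P = L/π, consistent with the sharp inequality ||u||_L² ≤ C_P ||u'||_L².


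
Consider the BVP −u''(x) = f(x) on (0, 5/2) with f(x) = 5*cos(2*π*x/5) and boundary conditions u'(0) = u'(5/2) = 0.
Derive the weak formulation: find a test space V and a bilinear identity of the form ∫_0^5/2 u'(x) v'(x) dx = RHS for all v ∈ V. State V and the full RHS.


V = H^1(0, 5/2) (no boundary constraint on v; u is determined up to an additive constant); weak form: ∫_0^5/2 u'v' dx = ∫_0^5/2 (5*cos(2*π*x/5)) v dx for all v ∈ V.

Multiply both sides by a test function v and integrate from 0 to 5/2:
  ∫_0^5/2 −u''(x) v(x) dx = ∫_0^5/2 f(x) v(x) dx.
Integrate the LHS by parts once:
  ∫_0^5/2 −u'' v dx = −[u'(x) v(x)]_0^5/2 + ∫_0^5/2 u'(x) v'(x) dx.
Thus ∫_0^5/2 u'(x) v'(x) dx = ∫_0^5/2 f(x) v(x) dx + [u'(x) v(x)]_0^5/2.
Choose V so that boundary terms are either known or forced to vanish.
u has homogeneous Neumann: u'(0) = u'(5/2) = 0. So [u' v]_0^5/2 = 0·v(5/2) − 0·v(0) = 0 for any v; take V = H^1(0, 5/2).
Weak formulation: find u (satisfying any essential BC) such that ∫_0^5/2 u'(x) v'(x) dx = ∫_0^5/2 f v dx for all v ∈ V (homogeneous Neumann, so boundary terms vanish).
Substituting f(x) = 5*cos(2*π*x/5), the right-hand side is ∫_0^5/2 (5*cos(2*π*x/5)) v dx.
Compatibility check (pure Neumann): taking v ≡ 1 ∈ V gives 0 = ∫_0^5/2 f dx + (0) − (0), i.e. ∫_0^5/2 f dx must equal u'(0) − u'(5/2) = 0. Indeed ∫_0^5/2 (5*cos(2*π*x/5)) dx = 0, so the data are compatible. The solution is then unique only up to an additive constant (fix it e.g. by requiring ∫_0^5/2 u dx = 0).


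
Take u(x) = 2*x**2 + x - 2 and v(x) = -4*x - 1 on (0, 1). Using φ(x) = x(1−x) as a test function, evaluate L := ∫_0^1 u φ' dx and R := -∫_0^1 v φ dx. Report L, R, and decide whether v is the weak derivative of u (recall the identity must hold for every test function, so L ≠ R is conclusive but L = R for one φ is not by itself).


LHS = -1/2, RHS = 1/2. No, v is not the weak derivative of u.

u(x) = 2*x**2 + x - 2, classical derivative u'(x) = 4*x + 1.
φ(x) = x(1−x), so φ'(x) = 1 - 2*x.
Note φ(0) = φ(1) = 0, so the boundary term u·φ vanishes.
LHS = ∫_0^1 u(x) φ'(x) dx = ∫_0^1 (-4*x^3 + 5*x - 2) dx. Term by term:
  ∫_0^1 -4*x^3 dx = -1;  ∫_0^1 5*x dx = 5/2;  ∫_0^1 -2 dx = -2.
Sum: -1 + 5/2 − 2 = -1/2.
So LHS = -1/2.
∫_0^1 v(x) φ(x) dx = ∫_0^1 (4*x^3 - 3*x^2 - x) dx. Term by term:
  ∫_0^1 4*x^3 dx = 1;  ∫_0^1 -3*x^2 dx = -1;  ∫_0^1 -x dx = -1/2.
Sum: 1 − 1 − 1/2 = -1/2.
So RHS = -∫_0^1 v(x) φ(x) dx = 1/2.
LHS − RHS = -1 ≠ 0, so the identity fails.
(For a valid weak derivative the identity must hold for EVERY test function, in particular this one. The failure shows v is NOT the weak derivative of u.)
Correct weak derivative would be u'(x) = 4*x + 1.


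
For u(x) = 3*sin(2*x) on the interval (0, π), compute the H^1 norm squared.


||u||_{H^1(0,π)}^2 = 45*π/2

u'(x) = 6*cos(2*x).
Expand u² and (u')² and integrate term by term on (0, π), using: for integers n ≥ 1, ∫_0^π sin²(nx) dx = ∫_0^π cos²(nx) dx = π/2; for n ≠ n', ∫_0^π sin(nx)sin(n'x) dx = ∫_0^π cos(nx)cos(n'x) dx = 0; and by product-to-sum, ∫_0^π sin(nx)cos(n'x) dx = ½∫_0^π [sin((n+n')x) + sin((n−n')x)] dx, which is 0 when n+n' is even and 2n/(n²−n'²) when n+n' is odd (it need not vanish on (0, π)).
  u² squared terms: (3)²·∫sin(2x)² dx = 9·π/2 = 9*π/2.
  So ∫_0^π u² dx = 9*π/2.
  (u')² squared terms: (6)²·∫cos(2x)² dx = 36·π/2 = 18*π.
  So ∫_0^π (u')² dx = 18*π.
||u||_{H^1}^2 = (9*π/2) + (18*π) = 45*π/2.


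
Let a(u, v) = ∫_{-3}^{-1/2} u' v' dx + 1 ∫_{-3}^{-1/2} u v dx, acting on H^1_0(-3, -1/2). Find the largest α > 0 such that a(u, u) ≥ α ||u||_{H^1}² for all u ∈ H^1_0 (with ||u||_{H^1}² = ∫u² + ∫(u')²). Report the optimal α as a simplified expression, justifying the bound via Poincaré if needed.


α = 1

Coercivity of a(·,·) on H^1_0(-3, -1/2) means a(u, u) ≥ α ||u||_{H^1}² for every u ∈ H^1_0.
The interval has length L = 5/2, and Poincaré/coercivity depend only on L. Here a(u, u) = ∫(u')² + (1)·∫u².
Here c = 1 ≥ 1, so a(u,u) = ∫(u')² + c∫u² ≥ ∫(u')² + ∫u² = ||u||_{H^1}², i.e. α = 1 works. No larger α is possible: a(u,u) ≥ α||u||_{H^1}² means (1−α)∫(u')² ≥ (α−c)∫u², and for the modes u_n = sin(nπ(x−x₀)/L) (x₀ the left endpoint) one has ∫u_n²/∫(u_n')² = (L/(nπ))² → 0, so a(u_n,u_n)/||u_n||_{H^1}² → 1. Hence the optimal constant is α = 1.
Therefore α = 1.


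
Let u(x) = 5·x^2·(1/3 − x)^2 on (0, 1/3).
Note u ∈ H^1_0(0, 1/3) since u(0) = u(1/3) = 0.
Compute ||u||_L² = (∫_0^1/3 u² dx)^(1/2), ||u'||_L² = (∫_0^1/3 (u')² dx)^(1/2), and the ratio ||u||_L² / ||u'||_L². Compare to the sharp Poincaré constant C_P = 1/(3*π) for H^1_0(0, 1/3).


||u||_L² / ||u'||_L² = sqrt(3)/18 < C_P = 1/(3*π).

u(x) = 5·x^2·(1/3 − x)^2, so u'(x) = 10*x*(3*x - 1)*(6*x - 1)/9.
u(x) = 5·x^2·(1/3 − x)^2 vanishes at x = 0 and x = 1/3, so u ∈ H^1_0(0, 1/3). Differentiate via the product rule and integrate the resulting polynomials term by term.
  ∫_0^1/3 u² dx = ∫_0^1/3 (25*x^8 - 100*x^7/3 + 50*x^6/3 - 100*x^5/27 + 25*x^4/81) dx. Term by term:
    ∫_0^1/3 25*x^8 dx = 25/177147;  ∫_0^1/3 -100*x^7/3 dx = -25/39366;  ∫_0^1/3 50*x^6/3 dx = 50/45927;
    ∫_0^1/3 -100*x^5/27 dx = -50/59049;  ∫_0^1/3 25*x^4/81 dx = 5/19683.
  Sum: 25/177147 − 25/39366 + 50/45927 − 50/59049 + 5/19683 = 5/2480058.
  ∫_0^1/3 (u')² dx = ∫_0^1/3 (400*x^6 - 400*x^5 + 1300*x^4/9 - 200*x^3/9 + 100*x^2/81) dx. Term by term:
    ∫_0^1/3 400*x^6 dx = 400/15309;  ∫_0^1/3 -400*x^5 dx = -200/2187;  ∫_0^1/3 1300*x^4/9 dx = 260/2187;
    ∫_0^1/3 -200*x^3/9 dx = -50/729;  ∫_0^1/3 100*x^2/81 dx = 100/6561.
  Sum: 400/15309 − 200/2187 + 260/2187 − 50/729 + 100/6561 = 10/45927.
∫_0^1/3 u² dx = 5/2480058, so ||u||_L² = sqrt(210)/10206.
∫_0^1/3 (u')² dx = 10/45927, so ||u'||_L² = sqrt(70)/567.
Ratio ||u||_L² / ||u'||_L² = sqrt(3)/18.
Sharp Poincaré constant on H^1_0(0, 1/3) is C_P = L/π = 1/(3*π), achieved by sin(3*π·x).
A polynomial bump cannot attain the sharp Poincaré constant (only the first sine eigenfunction does), so the ratio is strictly less than C_P, consistent with ||u||_L² ≤ C_P ||u'||_L².


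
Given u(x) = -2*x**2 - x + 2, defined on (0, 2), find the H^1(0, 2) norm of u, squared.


||u||_{H^1}^2 = 418/5

The H^1 norm (squared) on an interval (0, L) is
  ||u||_{H^1}^2 = ∫_0^L u(x)^2 dx + ∫_0^L u'(x)^2 dx.
Compute u'(x) = -4*x - 1.
Then u(x)^2 = 4*x**4 + 4*x**3 - 7*x**2 - 4*x + 4 and u'(x)^2 = 16*x**2 + 8*x + 1.
Integrate each monomial from 0 to 2 using ∫_0^2 c·x^n dx = c·2^(n+1)/(n+1):
  ∫_0^2 u(x)^2 dx = ∫_0^2 (4*x^4 + 4*x^3 - 7*x^2 - 4*x + 4) dx. Term by term:
    ∫_0^2 4*x^4 dx = 128/5;  ∫_0^2 4*x^3 dx = 16;  ∫_0^2 -7*x^2 dx = -56/3;
    ∫_0^2 -4*x dx = -8;  ∫_0^2 4 dx = 8.
  Sum: 128/5 + 16 − 56/3 − 8 + 8 = 344/15.
  ∫_0^2 u'(x)^2 dx = ∫_0^2 (16*x^2 + 8*x + 1) dx. Term by term:
    ∫_0^2 16*x^2 dx = 128/3;  ∫_0^2 8*x dx = 16;  ∫_0^2 1 dx = 2.
  Sum: 128/3 + 16 + 2 = 182/3.
Adding: ||u||_{H^1}^2 = 344/15 + 182/3 = 418/5.


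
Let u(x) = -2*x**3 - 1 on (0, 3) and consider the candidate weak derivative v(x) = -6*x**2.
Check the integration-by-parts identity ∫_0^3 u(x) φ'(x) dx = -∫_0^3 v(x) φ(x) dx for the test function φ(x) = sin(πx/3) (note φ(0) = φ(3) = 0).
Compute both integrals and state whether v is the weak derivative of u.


LHS = -648/π^3 + 162/π, RHS = -648/π^3 + 162/π. Yes, v = u' weakly.

u(x) = -2*x**3 - 1, classical derivative u'(x) = -6*x**2.
φ(x) = sin(πx/3), so φ'(x) = π*cos(π*x/3)/3.
Note φ(0) = φ(3) = 0, so the boundary term u·φ vanishes.
LHS = ∫_0^3 u(x) φ'(x) dx = ∫_0^3 (-2*π*x^3*cos(π*x/3)/3 - π*cos(π*x/3)/3) dx. Term by term:
  ∫_0^3 -π*cos(π*x/3)/3 dx = 0;  ∫_0^3 -2*π*x^3*cos(π*x/3)/3 dx = -648/π^3 + 162/π.
Sum: 0 + -648/π^3 + 162/π = -648/π^3 + 162/π.
So LHS = -648/π^3 + 162/π.
∫_0^3 v(x) φ(x) dx = ∫_0^3 (-6*x^2*sin(π*x/3)) dx. Term by term:
  ∫_0^3 -6*x^2*sin(π*x/3) dx = -162/π + 648/π^3.
So RHS = -∫_0^3 v(x) φ(x) dx = -648/π^3 + 162/π.
LHS = RHS, so the identity holds for this test φ.
Moreover u is smooth here and v(x) = u'(x) = -6*x**2 pointwise, so the identity holds for every test function. Hence v is the weak derivative of u.


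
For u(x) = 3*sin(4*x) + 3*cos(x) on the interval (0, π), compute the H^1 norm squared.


||u||_{H^1(0,π)}^2 = 96/5 + 171*π/2

u'(x) = -3*sin(x) + 12*cos(4*x).
Expand u² and (u')² and integrate term by term on (0, π), using: for integers n ≥ 1, ∫_0^π sin²(nx) dx = ∫_0^π cos²(nx) dx = π/2; for n ≠ n', ∫_0^π sin(nx)sin(n'x) dx = ∫_0^π cos(nx)cos(n'x) dx = 0; and by product-to-sum, ∫_0^π sin(nx)cos(n'x) dx = ½∫_0^π [sin((n+n')x) + sin((n−n')x)] dx, which is 0 when n+n' is even and 2n/(n²−n'²) when n+n' is odd (it need not vanish on (0, π)).
  u² squared terms: (3)²·∫cos(x)² dx = 9·π/2 = 9*π/2;  (3)²·∫sin(4x)² dx = 9·π/2 = 9*π/2.
  u² cross terms: 2·(3)·(3)·∫cos(x)·sin(4x) dx = 18·(8/15) = 48/5.
  So ∫_0^π u² dx = 9*π/2 + 9*π/2 + 48/5 = 48/5 + 9*π.
  (u')² squared terms: (-3)²·∫sin(x)² dx = 9·π/2 = 9*π/2;  (12)²·∫cos(4x)² dx = 144·π/2 = 72*π.
  (u')² cross terms: 2·(-3)·(12)·∫sin(x)·cos(4x) dx = -72·(-2/15) = 48/5.
  So ∫_0^π (u')² dx = 9*π/2 + 72*π + 48/5 = 48/5 + 153*π/2.
||u||_{H^1}^2 = (48/5 + 9*π) + (48/5 + 153*π/2) = 96/5 + 171*π/2.


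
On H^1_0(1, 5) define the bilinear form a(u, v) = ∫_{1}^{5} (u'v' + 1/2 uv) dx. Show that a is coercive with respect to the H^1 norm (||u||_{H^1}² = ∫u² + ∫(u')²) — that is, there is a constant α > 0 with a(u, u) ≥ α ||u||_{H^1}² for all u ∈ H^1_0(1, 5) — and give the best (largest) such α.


α = (8 + π^2)/(π^2 + 16)

Coercivity of a(·,·) on H^1_0(1, 5) means a(u, u) ≥ α ||u||_{H^1}² for every u ∈ H^1_0.
The interval has length L = 4, and Poincaré/coercivity depend only on L. Here a(u, u) = ∫(u')² + (1/2)·∫u².
Here 0 < c = 1/2 < 1. The condition a(u,u) ≥ α||u||_{H^1}² reads (1−α)∫(u')² ≥ (α−c)∫u². Any admissible α is ≤ 1 (rapidly oscillating u have ∫u²/∫(u')² → 0), and α = 1 would force 0 ≥ (1−c)∫u², impossible since c < 1; so 1−α > 0. By the sharp Poincaré inequality on H^1_0 of an interval of length L, ∫(u')² ≥ (π/L)²∫u² with equality for the first sine mode sin(π(x−x₀)/L) (x₀ the left endpoint), so the inequality holds for all u iff (1−α)(π/L)² ≥ α − c, i.e. α ≤ ((π/L)² + c)/((π/L)² + 1) = (1 + c(L/π)²)/(1 + (L/π)²). With (π/L)² = π^2/16 and c = 1/2, the largest admissible constant is α = ((π/L)² + c)/((π/L)² + 1).
Simplifying, α = (8 + π^2)/(π^2 + 16).


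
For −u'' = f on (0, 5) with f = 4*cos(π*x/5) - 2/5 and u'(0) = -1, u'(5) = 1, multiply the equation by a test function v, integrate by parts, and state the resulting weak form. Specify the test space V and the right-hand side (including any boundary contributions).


V = H^1(0, 5) (v unrestricted at boundary; u is determined up to an additive constant); weak form: ∫_0^5 u'v' dx = ∫_0^5 (4*cos(π*x/5) - 2/5) v dx + v(5) + v(0) for all v ∈ V.

Multiply both sides by a test function v and integrate from 0 to 5:
  ∫_0^5 −u''(x) v(x) dx = ∫_0^5 f(x) v(x) dx.
Integrate the LHS by parts once:
  ∫_0^5 −u'' v dx = −[u'(x) v(x)]_0^5 + ∫_0^5 u'(x) v'(x) dx.
Thus ∫_0^5 u'(x) v'(x) dx = ∫_0^5 f(x) v(x) dx + [u'(x) v(x)]_0^5.
Choose V so that boundary terms are either known or forced to vanish.
u has inhomogeneous Neumann u'(0) = -1, u'(5) = 1. [u' v]_0^5 = (1)·v(5) − (-1)·v(0) = v(5) + v(0). Take V = H^1(0, 5); boundary term becomes part of RHS.
Weak formulation: find u (satisfying any essential BC) such that ∫_0^5 u'(x) v'(x) dx = ∫_0^5 f v dx + v(5) + v(0) for all v ∈ V (Neumann data are natural BCs: they enter the RHS as boundary terms).
Substituting f(x) = 4*cos(π*x/5) - 2/5, the right-hand side is ∫_0^5 (4*cos(π*x/5) - 2/5) v dx + v(5) + v(0).
Compatibility check (pure Neumann): taking v ≡ 1 ∈ V gives 0 = ∫_0^5 f dx + (1) − (-1), i.e. ∫_0^5 f dx must equal u'(0) − u'(5) = -2. Indeed ∫_0^5 (4*cos(π*x/5) - 2/5) dx = -2, so the data are compatible. The solution is then unique only up to an additive constant (fix it e.g. by requiring ∫_0^5 u dx = 0).


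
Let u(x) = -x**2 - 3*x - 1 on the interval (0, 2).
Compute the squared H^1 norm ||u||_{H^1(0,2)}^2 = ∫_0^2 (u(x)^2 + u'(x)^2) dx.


||u||_{H^1}^2 = 632/5

The H^1 norm (squared) on an interval (0, L) is
  ||u||_{H^1}^2 = ∫_0^L u(x)^2 dx + ∫_0^L u'(x)^2 dx.
Compute u'(x) = -2*x - 3.
Then u(x)^2 = x**4 + 6*x**3 + 11*x**2 + 6*x + 1 and u'(x)^2 = 4*x**2 + 12*x + 9.
Integrate each monomial from 0 to 2 using ∫_0^2 c·x^n dx = c·2^(n+1)/(n+1):
  ∫_0^2 u(x)^2 dx = ∫_0^2 (x^4 + 6*x^3 + 11*x^2 + 6*x + 1) dx. Term by term:
    ∫_0^2 x^4 dx = 32/5;  ∫_0^2 6*x^3 dx = 24;  ∫_0^2 11*x^2 dx = 88/3;
    ∫_0^2 6*x dx = 12;  ∫_0^2 1 dx = 2.
  Sum: 32/5 + 24 + 88/3 + 12 + 2 = 1106/15.
  ∫_0^2 u'(x)^2 dx = ∫_0^2 (4*x^2 + 12*x + 9) dx. Term by term:
    ∫_0^2 4*x^2 dx = 32/3;  ∫_0^2 12*x dx = 24;  ∫_0^2 9 dx = 18.
  Sum: 32/3 + 24 + 18 = 158/3.
Adding: ||u||_{H^1}^2 = 1106/15 + 158/3 = 632/5.


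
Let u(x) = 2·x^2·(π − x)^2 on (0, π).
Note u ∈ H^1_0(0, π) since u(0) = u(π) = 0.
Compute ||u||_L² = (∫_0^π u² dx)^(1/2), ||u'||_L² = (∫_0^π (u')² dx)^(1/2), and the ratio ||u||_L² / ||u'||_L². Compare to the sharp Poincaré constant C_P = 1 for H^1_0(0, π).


||u||_L² / ||u'||_L² = sqrt(3)*π/6 < C_P = 1.

u(x) = 2·x^2·(π − x)^2, so u'(x) = 4*x*(x - π)*(2*x - π).
u(x) = 2·x^2·(π − x)^2 vanishes at x = 0 and x = π, so u ∈ H^1_0(0, π). Differentiate via the product rule and integrate the resulting polynomials term by term.
  ∫_0^π u² dx = ∫_0^π (4*x^8 - 16*π*x^7 + 24*π^2*x^6 - 16*π^3*x^5 + 4*π^4*x^4) dx. Term by term:
    ∫_0^π 4*x^8 dx = 4*π^9/9;  ∫_0^π -16*π*x^7 dx = -2*π^9;  ∫_0^π 24*π^2*x^6 dx = 24*π^9/7;
    ∫_0^π -16*π^3*x^5 dx = -8*π^9/3;  ∫_0^π 4*π^4*x^4 dx = 4*π^9/5.
  Sum: 4*π^9/9 − 2*π^9 + 24*π^9/7 − 8*π^9/3 + 4*π^9/5 = 2*π^9/315.
  ∫_0^π (u')² dx = ∫_0^π (64*x^6 - 192*π*x^5 + 208*π^2*x^4 - 96*π^3*x^3 + 16*π^4*x^2) dx. Term by term:
    ∫_0^π 64*x^6 dx = 64*π^7/7;  ∫_0^π -192*π*x^5 dx = -32*π^7;  ∫_0^π 208*π^2*x^4 dx = 208*π^7/5;
    ∫_0^π -96*π^3*x^3 dx = -24*π^7;  ∫_0^π 16*π^4*x^2 dx = 16*π^7/3.
  Sum: 64*π^7/7 − 32*π^7 + 208*π^7/5 − 24*π^7 + 16*π^7/3 = 8*π^7/105.
∫_0^π u² dx = 2*π^9/315, so ||u||_L² = sqrt(70)*π^(9/2)/105.
∫_0^π (u')² dx = 8*π^7/105, so ||u'||_L² = 2*sqrt(210)*π^(7/2)/105.
Ratio ||u||_L² / ||u'||_L² = sqrt(3)*π/6.
Sharp Poincaré constant on H^1_0(0, π) is C_P = L/π = 1, achieved by sin(x).
A polynomial bump cannot attain the sharp Poincaré constant (only the first sine eigenfunction does), so the ratio is strictly less than C_P, consistent with ||u||_L² ≤ C_P ||u'||_L².


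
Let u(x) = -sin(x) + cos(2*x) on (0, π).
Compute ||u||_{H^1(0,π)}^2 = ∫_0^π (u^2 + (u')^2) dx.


||u||_{H^1(0,π)}^2 = 20/3 + 7*π/2

u'(x) = -2*sin(2*x) - cos(x).
Expand u² and (u')² and integrate term by term on (0, π), using: for integers n ≥ 1, ∫_0^π sin²(nx) dx = ∫_0^π cos²(nx) dx = π/2; for n ≠ n', ∫_0^π sin(nx)sin(n'x) dx = ∫_0^π cos(nx)cos(n'x) dx = 0; and by product-to-sum, ∫_0^π sin(nx)cos(n'x) dx = ½∫_0^π [sin((n+n')x) + sin((n−n')x)] dx, which is 0 when n+n' is even and 2n/(n²−n'²) when n+n' is odd (it need not vanish on (0, π)).
  u² squared terms: (-1)²·∫sin(x)² dx = 1·π/2 = π/2;  (1)²·∫cos(2x)² dx = 1·π/2 = π/2.
  u² cross terms: 2·(-1)·(1)·∫sin(x)·cos(2x) dx = -2·(-2/3) = 4/3.
  So ∫_0^π u² dx = π/2 + π/2 + 4/3 = 4/3 + π.
  (u')² squared terms: (-1)²·∫cos(x)² dx = 1·π/2 = π/2;  (-2)²·∫sin(2x)² dx = 4·π/2 = 2*π.
  (u')² cross terms: 2·(-1)·(-2)·∫cos(x)·sin(2x) dx = 4·(4/3) = 16/3.
  So ∫_0^π (u')² dx = π/2 + 2*π + 16/3 = 16/3 + 5*π/2.
||u||_{H^1}^2 = (4/3 + π) + (16/3 + 5*π/2) = 20/3 + 7*π/2.


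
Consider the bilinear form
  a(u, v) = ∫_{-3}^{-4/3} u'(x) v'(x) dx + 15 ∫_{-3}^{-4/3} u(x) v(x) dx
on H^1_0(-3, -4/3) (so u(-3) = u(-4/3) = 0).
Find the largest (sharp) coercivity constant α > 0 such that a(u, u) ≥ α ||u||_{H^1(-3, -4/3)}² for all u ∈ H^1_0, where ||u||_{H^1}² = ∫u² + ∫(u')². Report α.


α = 1

Coercivity of a(·,·) on H^1_0(-3, -4/3) means a(u, u) ≥ α ||u||_{H^1}² for every u ∈ H^1_0.
The interval has length L = 5/3, and Poincaré/coercivity depend only on L. Here a(u, u) = ∫(u')² + (15)·∫u².
Here c = 15 ≥ 1, so a(u,u) = ∫(u')² + c∫u² ≥ ∫(u')² + ∫u² = ||u||_{H^1}², i.e. α = 1 works. No larger α is possible: a(u,u) ≥ α||u||_{H^1}² means (1−α)∫(u')² ≥ (α−c)∫u², and for the modes u_n = sin(nπ(x−x₀)/L) (x₀ the left endpoint) one has ∫u_n²/∫(u_n')² = (L/(nπ))² → 0, so a(u_n,u_n)/||u_n||_{H^1}² → 1. Hence the optimal constant is α = 1.
Therefore α = 1.


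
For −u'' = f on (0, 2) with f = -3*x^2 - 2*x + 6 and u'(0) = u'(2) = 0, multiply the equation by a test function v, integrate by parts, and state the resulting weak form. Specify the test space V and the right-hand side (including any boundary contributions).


V = H^1(0, 2) (no boundary constraint on v; u is determined up to an additive constant); weak form: ∫_0^2 u'v' dx = ∫_0^2 (-3*x^2 - 2*x + 6) v dx for all v ∈ V.

Multiply both sides by a test function v and integrate from 0 to 2:
  ∫_0^2 −u''(x) v(x) dx = ∫_0^2 f(x) v(x) dx.
Integrate the LHS by parts once:
  ∫_0^2 −u'' v dx = −[u'(x) v(x)]_0^2 + ∫_0^2 u'(x) v'(x) dx.
Thus ∫_0^2 u'(x) v'(x) dx = ∫_0^2 f(x) v(x) dx + [u'(x) v(x)]_0^2.
Choose V so that boundary terms are either known or forced to vanish.
u has homogeneous Neumann: u'(0) = u'(2) = 0. So [u' v]_0^2 = 0·v(2) − 0·v(0) = 0 for any v; take V = H^1(0, 2).
Weak formulation: find u (satisfying any essential BC) such that ∫_0^2 u'(x) v'(x) dx = ∫_0^2 f v dx for all v ∈ V (homogeneous Neumann, so boundary terms vanish).
Substituting f(x) = -3*x^2 - 2*x + 6, the right-hand side is ∫_0^2 (-3*x^2 - 2*x + 6) v dx.
Compatibility check (pure Neumann): taking v ≡ 1 ∈ V gives 0 = ∫_0^2 f dx + (0) − (0), i.e. ∫_0^2 f dx must equal u'(0) − u'(2) = 0. Indeed ∫_0^2 (-3*x^2 - 2*x + 6) dx = 0, so the data are compatible. The solution is then unique only up to an additive constant (fix it e.g. by requiring ∫_0^2 u dx = 0).


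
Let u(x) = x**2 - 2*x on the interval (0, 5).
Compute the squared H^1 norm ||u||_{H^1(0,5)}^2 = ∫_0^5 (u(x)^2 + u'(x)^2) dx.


||u||_{H^1}^2 = 760/3

The H^1 norm (squared) on an interval (0, L) is
  ||u||_{H^1}^2 = ∫_0^L u(x)^2 dx + ∫_0^L u'(x)^2 dx.
Compute u'(x) = 2*x - 2.
Then u(x)^2 = x**4 - 4*x**3 + 4*x**2 and u'(x)^2 = 4*x**2 - 8*x + 4.
Integrate each monomial from 0 to 5 using ∫_0^5 c·x^n dx = c·5^(n+1)/(n+1):
  ∫_0^5 u(x)^2 dx = ∫_0^5 (x^4 - 4*x^3 + 4*x^2) dx. Term by term:
    ∫_0^5 x^4 dx = 625;  ∫_0^5 -4*x^3 dx = -625;  ∫_0^5 4*x^2 dx = 500/3.
  Sum: 625 − 625 + 500/3 = 500/3.
  ∫_0^5 u'(x)^2 dx = ∫_0^5 (4*x^2 - 8*x + 4) dx. Term by term:
    ∫_0^5 4*x^2 dx = 500/3;  ∫_0^5 -8*x dx = -100;  ∫_0^5 4 dx = 20.
  Sum: 500/3 − 100 + 20 = 260/3.
Adding: ||u||_{H^1}^2 = 500/3 + 260/3 = 760/3.


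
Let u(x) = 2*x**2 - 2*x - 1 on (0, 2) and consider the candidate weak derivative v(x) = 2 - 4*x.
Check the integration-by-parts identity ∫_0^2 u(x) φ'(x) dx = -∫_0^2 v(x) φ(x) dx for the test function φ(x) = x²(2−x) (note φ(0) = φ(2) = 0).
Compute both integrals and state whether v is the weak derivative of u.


LHS = -56/15, RHS = 56/15. No, v is not the weak derivative of u.

u(x) = 2*x**2 - 2*x - 1, classical derivative u'(x) = 4*x - 2.
φ(x) = x²(2−x), so φ'(x) = x*(4 - 3*x).
Note φ(0) = φ(2) = 0, so the boundary term u·φ vanishes.
LHS = ∫_0^2 u(x) φ'(x) dx = ∫_0^2 (-6*x^4 + 14*x^3 - 5*x^2 - 4*x) dx. Term by term:
  ∫_0^2 -6*x^4 dx = -192/5;  ∫_0^2 14*x^3 dx = 56;  ∫_0^2 -5*x^2 dx = -40/3;
  ∫_0^2 -4*x dx = -8.
Sum: -192/5 + 56 − 40/3 − 8 = -56/15.
So LHS = -56/15.
∫_0^2 v(x) φ(x) dx = ∫_0^2 (4*x^4 - 10*x^3 + 4*x^2) dx. Term by term:
  ∫_0^2 4*x^4 dx = 128/5;  ∫_0^2 -10*x^3 dx = -40;  ∫_0^2 4*x^2 dx = 32/3.
Sum: 128/5 − 40 + 32/3 = -56/15.
So RHS = -∫_0^2 v(x) φ(x) dx = 56/15.
LHS − RHS = -112/15 ≠ 0, so the identity fails.
(For a valid weak derivative the identity must hold for EVERY test function, in particular this one. The failure shows v is NOT the weak derivative of u.)
Correct weak derivative would be u'(x) = 4*x - 2.


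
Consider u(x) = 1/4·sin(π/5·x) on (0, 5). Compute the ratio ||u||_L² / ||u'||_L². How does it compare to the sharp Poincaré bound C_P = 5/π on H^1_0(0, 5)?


||u||_L² / ||u'||_L² = 5/π = C_P.

u(x) = 1/4·sin(π/5·x), so u'(x) = π*cos(π*x/5)/20.
Writing u(x) = A·sin(kπx/L) with A = 1/4 and k = 1, use ∫_0^L sin²(kπx/L) dx = L/2 and ∫_0^L cos²(kπx/L) dx = L/2.
u² = 1/16·sin²(π/5·x) and (u')² = π^2/400·cos²(π/5·x), and each of sin², cos² integrates to L/2 = 5/2 over (0, 5).
∫_0^5 u² dx = 5/32, so ||u||_L² = sqrt(10)/8.
∫_0^5 (u')² dx = π^2/160, so ||u'||_L² = sqrt(10)*π/40.
Ratio ||u||_L² / ||u'||_L² = 5/π.
Sharp Poincaré constant on H^1_0(0, 5) is C_P = L/π = 5/π, achieved by sin(π/5·x).
This is the k = 1 eigenfunction (up to amplitude), so the ratio equals the sharp Poincaré constant exactly.


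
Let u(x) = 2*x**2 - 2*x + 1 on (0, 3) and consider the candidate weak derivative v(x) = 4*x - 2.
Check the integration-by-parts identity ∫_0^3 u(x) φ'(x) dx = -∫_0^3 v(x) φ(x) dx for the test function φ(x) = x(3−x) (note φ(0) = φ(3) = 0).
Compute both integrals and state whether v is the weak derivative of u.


LHS = -18, RHS = -18. Yes, v = u' weakly.

u(x) = 2*x**2 - 2*x + 1, classical derivative u'(x) = 4*x - 2.
φ(x) = x(3−x), so φ'(x) = 3 - 2*x.
Note φ(0) = φ(3) = 0, so the boundary term u·φ vanishes.
LHS = ∫_0^3 u(x) φ'(x) dx = ∫_0^3 (-4*x^3 + 10*x^2 - 8*x + 3) dx. Term by term:
  ∫_0^3 -4*x^3 dx = -81;  ∫_0^3 10*x^2 dx = 90;  ∫_0^3 -8*x dx = -36;
  ∫_0^3 3 dx = 9.
Sum: -81 + 90 − 36 + 9 = -18.
So LHS = -18.
∫_0^3 v(x) φ(x) dx = ∫_0^3 (-4*x^3 + 14*x^2 - 6*x) dx. Term by term:
  ∫_0^3 -4*x^3 dx = -81;  ∫_0^3 14*x^2 dx = 126;  ∫_0^3 -6*x dx = -27.
Sum: -81 + 126 − 27 = 18.
So RHS = -∫_0^3 v(x) φ(x) dx = -18.
LHS = RHS, so the identity holds for this test φ.
Moreover u is smooth here and v(x) = u'(x) = 4*x - 2 pointwise, so the identity holds for every test function. Hence v is the weak derivative of u.


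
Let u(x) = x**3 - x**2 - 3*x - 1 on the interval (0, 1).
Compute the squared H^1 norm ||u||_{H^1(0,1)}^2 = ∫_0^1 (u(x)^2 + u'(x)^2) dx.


||u||_{H^1}^2 = 1744/105

The H^1 norm (squared) on an interval (0, L) is
  ||u||_{H^1}^2 = ∫_0^L u(x)^2 dx + ∫_0^L u'(x)^2 dx.
Compute u'(x) = 3*x**2 - 2*x - 3.
Then u(x)^2 = x**6 - 2*x**5 - 5*x**4 + 4*x**3 + 11*x**2 + 6*x + 1 and u'(x)^2 = 9*x**4 - 12*x**3 - 14*x**2 + 12*x + 9.
Integrate each monomial from 0 to 1 using ∫_0^1 c·x^n dx = c·1^(n+1)/(n+1):
  ∫_0^1 u(x)^2 dx = ∫_0^1 (x^6 - 2*x^5 - 5*x^4 + 4*x^3 + 11*x^2 + 6*x + 1) dx. Term by term:
    ∫_0^1 x^6 dx = 1/7;  ∫_0^1 -2*x^5 dx = -1/3;  ∫_0^1 -5*x^4 dx = -1;
    ∫_0^1 4*x^3 dx = 1;  ∫_0^1 11*x^2 dx = 11/3;  ∫_0^1 6*x dx = 3;
    ∫_0^1 1 dx = 1.
  Sum: 1/7 − 1/3 − 1 + 1 + 11/3 + 3 + 1 = 157/21.
  ∫_0^1 u'(x)^2 dx = ∫_0^1 (9*x^4 - 12*x^3 - 14*x^2 + 12*x + 9) dx. Term by term:
    ∫_0^1 9*x^4 dx = 9/5;  ∫_0^1 -12*x^3 dx = -3;  ∫_0^1 -14*x^2 dx = -14/3;
    ∫_0^1 12*x dx = 6;  ∫_0^1 9 dx = 9.
  Sum: 9/5 − 3 − 14/3 + 6 + 9 = 137/15.
Adding: ||u||_{H^1}^2 = 157/21 + 137/15 = 1744/105.


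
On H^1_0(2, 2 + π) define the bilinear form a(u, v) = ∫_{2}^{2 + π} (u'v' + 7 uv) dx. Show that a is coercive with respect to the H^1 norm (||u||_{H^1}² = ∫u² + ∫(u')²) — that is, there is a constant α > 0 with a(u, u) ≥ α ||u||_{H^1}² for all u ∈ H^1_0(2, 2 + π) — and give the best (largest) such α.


α = 1

Coercivity of a(·,·) on H^1_0(2, 2 + π) means a(u, u) ≥ α ||u||_{H^1}² for every u ∈ H^1_0.
The interval has length L = π, and Poincaré/coercivity depend only on L. Here a(u, u) = ∫(u')² + (7)·∫u².
Here c = 7 ≥ 1, so a(u,u) = ∫(u')² + c∫u² ≥ ∫(u')² + ∫u² = ||u||_{H^1}², i.e. α = 1 works. No larger α is possible: a(u,u) ≥ α||u||_{H^1}² means (1−α)∫(u')² ≥ (α−c)∫u², and for the modes u_n = sin(nπ(x−x₀)/L) (x₀ the left endpoint) one has ∫u_n²/∫(u_n')² = (L/(nπ))² → 0, so a(u_n,u_n)/||u_n||_{H^1}² → 1. Hence the optimal constant is α = 1.
Therefore α = 1.


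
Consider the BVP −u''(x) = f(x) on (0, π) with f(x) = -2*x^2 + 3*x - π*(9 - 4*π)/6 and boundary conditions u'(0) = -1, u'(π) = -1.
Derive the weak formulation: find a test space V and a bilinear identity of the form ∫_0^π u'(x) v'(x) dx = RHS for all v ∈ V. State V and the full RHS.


V = H^1(0, π) (v unrestricted at boundary; u is determined up to an additive constant); weak form: ∫_0^π u'v' dx = ∫_0^π (-2*x^2 + 3*x - π*(9 - 4*π)/6) v dx − v(π) + v(0) for all v ∈ V.

Multiply both sides by a test function v and integrate from 0 to π:
  ∫_0^π −u''(x) v(x) dx = ∫_0^π f(x) v(x) dx.
Integrate the LHS by parts once:
  ∫_0^π −u'' v dx = −[u'(x) v(x)]_0^π + ∫_0^π u'(x) v'(x) dx.
Thus ∫_0^π u'(x) v'(x) dx = ∫_0^π f(x) v(x) dx + [u'(x) v(x)]_0^π.
Choose V so that boundary terms are either known or forced to vanish.
u has inhomogeneous Neumann u'(0) = -1, u'(π) = -1. [u' v]_0^π = (-1)·v(π) − (-1)·v(0) = − v(π) + v(0). Take V = H^1(0, π); boundary term becomes part of RHS.
Weak formulation: find u (satisfying any essential BC) such that ∫_0^π u'(x) v'(x) dx = ∫_0^π f v dx − v(π) + v(0) for all v ∈ V (Neumann data are natural BCs: they enter the RHS as boundary terms).
Substituting f(x) = -2*x^2 + 3*x - π*(9 - 4*π)/6, the right-hand side is ∫_0^π (-2*x^2 + 3*x - π*(9 - 4*π)/6) v dx − v(π) + v(0).
Compatibility check (pure Neumann): taking v ≡ 1 ∈ V gives 0 = ∫_0^π f dx + (-1) − (-1), i.e. ∫_0^π f dx must equal u'(0) − u'(π) = 0. Indeed ∫_0^π (-2*x^2 + 3*x - π*(9 - 4*π)/6) dx = 0, so the data are compatible. The solution is then unique only up to an additive constant (fix it e.g. by requiring ∫_0^π u dx = 0).


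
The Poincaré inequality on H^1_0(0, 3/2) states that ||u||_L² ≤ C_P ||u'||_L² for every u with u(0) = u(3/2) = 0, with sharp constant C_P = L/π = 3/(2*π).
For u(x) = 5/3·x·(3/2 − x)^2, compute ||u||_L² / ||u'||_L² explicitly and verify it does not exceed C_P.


||u||_L² / ||u'||_L² = 3*sqrt(14)/28 < C_P = 3/(2*π).

u(x) = 5/3·x·(3/2 − x)^2, so u'(x) = 5*x^2 - 10*x + 15/4.
u(x) = 5/3·x·(3/2 − x)^2 vanishes at x = 0 and x = 3/2, so u ∈ H^1_0(0, 3/2). Differentiate via the product rule and integrate the resulting polynomials term by term.
  ∫_0^3/2 u² dx = ∫_0^3/2 (25*x^6/9 - 50*x^5/3 + 75*x^4/2 - 75*x^3/2 + 225*x^2/16) dx. Term by term:
    ∫_0^3/2 25*x^6/9 dx = 6075/896;  ∫_0^3/2 -50*x^5/3 dx = -2025/64;  ∫_0^3/2 75*x^4/2 dx = 3645/64;
    ∫_0^3/2 -75*x^3/2 dx = -6075/128;  ∫_0^3/2 225*x^2/16 dx = 2025/128.
  Sum: 6075/896 − 2025/64 + 3645/64 − 6075/128 + 2025/128 = 405/896.
  ∫_0^3/2 (u')² dx = ∫_0^3/2 (25*x^4 - 100*x^3 + 275*x^2/2 - 75*x + 225/16) dx. Term by term:
    ∫_0^3/2 25*x^4 dx = 1215/32;  ∫_0^3/2 -100*x^3 dx = -2025/16;  ∫_0^3/2 275*x^2/2 dx = 2475/16;
    ∫_0^3/2 -75*x dx = -675/8;  ∫_0^3/2 225/16 dx = 675/32.
  Sum: 1215/32 − 2025/16 + 2475/16 − 675/8 + 675/32 = 45/16.
∫_0^3/2 u² dx = 405/896, so ||u||_L² = 9*sqrt(70)/112.
∫_0^3/2 (u')² dx = 45/16, so ||u'||_L² = 3*sqrt(5)/4.
Ratio ||u||_L² / ||u'||_L² = 3*sqrt(14)/28.
Sharp Poincaré constant on H^1_0(0, 3/2) is C_P = L/π = 3/(2*π), achieved by sin(2*π/3·x).
A polynomial bump cannot attain the sharp Poincaré constant (only the first sine eigenfunction does), so the ratio is strictly less than C_P, consistent with ||u||_L² ≤ C_P ||u'||_L².


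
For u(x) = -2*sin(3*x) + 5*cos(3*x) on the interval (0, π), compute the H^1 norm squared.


||u||_{H^1(0,π)}^2 = 145*π

u'(x) = -15*sin(3*x) - 6*cos(3*x).
Expand u² and (u')² and integrate term by term on (0, π), using: for integers n ≥ 1, ∫_0^π sin²(nx) dx = ∫_0^π cos²(nx) dx = π/2; for n ≠ n', ∫_0^π sin(nx)sin(n'x) dx = ∫_0^π cos(nx)cos(n'x) dx = 0; and by product-to-sum, ∫_0^π sin(nx)cos(n'x) dx = ½∫_0^π [sin((n+n')x) + sin((n−n')x)] dx, which is 0 when n+n' is even and 2n/(n²−n'²) when n+n' is odd (it need not vanish on (0, π)).
  u² squared terms: (-2)²·∫sin(3x)² dx = 4·π/2 = 2*π;  (5)²·∫cos(3x)² dx = 25·π/2 = 25*π/2.
  u² cross terms: 2·(-2)·(5)·∫sin(3x)·cos(3x) dx = -20·(0) = 0.
  So ∫_0^π u² dx = 2*π + 25*π/2 + 0 = 29*π/2.
  (u')² squared terms: (-15)²·∫sin(3x)² dx = 225·π/2 = 225*π/2;  (-6)²·∫cos(3x)² dx = 36·π/2 = 18*π.
  (u')² cross terms: 2·(-15)·(-6)·∫sin(3x)·cos(3x) dx = 180·(0) = 0.
  So ∫_0^π (u')² dx = 225*π/2 + 18*π + 0 = 261*π/2.
||u||_{H^1}^2 = (29*π/2) + (261*π/2) = 145*π.


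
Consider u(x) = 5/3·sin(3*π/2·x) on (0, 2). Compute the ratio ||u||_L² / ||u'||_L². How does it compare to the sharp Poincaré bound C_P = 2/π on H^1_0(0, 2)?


||u||_L² / ||u'||_L² = 2/(3*π) < C_P = 2/π.

u(x) = 5/3·sin(3*π/2·x), so u'(x) = 5*π*cos(3*π*x/2)/2.
Writing u(x) = A·sin(kπx/L) with A = 5/3 and k = 3, use ∫_0^L sin²(kπx/L) dx = L/2 and ∫_0^L cos²(kπx/L) dx = L/2.
u² = 25/9·sin²(3*π/2·x) and (u')² = 25*π^2/4·cos²(3*π/2·x), and each of sin², cos² integrates to L/2 = 1 over (0, 2).
∫_0^2 u² dx = 25/9, so ||u||_L² = 5/3.
∫_0^2 (u')² dx = 25*π^2/4, so ||u'||_L² = 5*π/2.
Ratio ||u||_L² / ||u'||_L² = 2/(3*π).
Sharp Poincaré constant on H^1_0(0, 2) is C_P = L/π = 2/π, achieved by sin(π/2·x).
This is the k = 3 harmonic; the ratio L/(kπ) is strictly less than C_P = L/π, consistent with the sharp inequality ||u||_L² ≤ C_P ||u'||_L².


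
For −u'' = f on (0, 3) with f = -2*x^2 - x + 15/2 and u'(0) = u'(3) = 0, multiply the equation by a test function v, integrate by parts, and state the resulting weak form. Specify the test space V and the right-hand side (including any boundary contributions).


V = H^1(0, 3) (no boundary constraint on v; u is determined up to an additive constant); weak form: ∫_0^3 u'v' dx = ∫_0^3 (-2*x^2 - x + 15/2) v dx for all v ∈ V.

Multiply both sides by a test function v and integrate from 0 to 3:
  ∫_0^3 −u''(x) v(x) dx = ∫_0^3 f(x) v(x) dx.
Integrate the LHS by parts once:
  ∫_0^3 −u'' v dx = −[u'(x) v(x)]_0^3 + ∫_0^3 u'(x) v'(x) dx.
Thus ∫_0^3 u'(x) v'(x) dx = ∫_0^3 f(x) v(x) dx + [u'(x) v(x)]_0^3.
Choose V so that boundary terms are either known or forced to vanish.
u has homogeneous Neumann: u'(0) = u'(3) = 0. So [u' v]_0^3 = 0·v(3) − 0·v(0) = 0 for any v; take V = H^1(0, 3).
Weak formulation: find u (satisfying any essential BC) such that ∫_0^3 u'(x) v'(x) dx = ∫_0^3 f v dx for all v ∈ V (homogeneous Neumann, so boundary terms vanish).
Substituting f(x) = -2*x^2 - x + 15/2, the right-hand side is ∫_0^3 (-2*x^2 - x + 15/2) v dx.
Compatibility check (pure Neumann): taking v ≡ 1 ∈ V gives 0 = ∫_0^3 f dx + (0) − (0), i.e. ∫_0^3 f dx must equal u'(0) − u'(3) = 0. Indeed ∫_0^3 (-2*x^2 - x + 15/2) dx = 0, so the data are compatible. The solution is then unique only up to an additive constant (fix it e.g. by requiring ∫_0^3 u dx = 0).


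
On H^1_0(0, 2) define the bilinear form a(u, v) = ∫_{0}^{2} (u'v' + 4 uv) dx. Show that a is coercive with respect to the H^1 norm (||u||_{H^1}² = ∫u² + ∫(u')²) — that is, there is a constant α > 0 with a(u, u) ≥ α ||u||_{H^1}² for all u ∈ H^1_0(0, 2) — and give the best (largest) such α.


α = 1

Coercivity of a(·,·) on H^1_0(0, 2) means a(u, u) ≥ α ||u||_{H^1}² for every u ∈ H^1_0.
The interval has length L = 2, and Poincaré/coercivity depend only on L. Here a(u, u) = ∫(u')² + (4)·∫u².
Here c = 4 ≥ 1, so a(u,u) = ∫(u')² + c∫u² ≥ ∫(u')² + ∫u² = ||u||_{H^1}², i.e. α = 1 works. No larger α is possible: a(u,u) ≥ α||u||_{H^1}² means (1−α)∫(u')² ≥ (α−c)∫u², and for the modes u_n = sin(nπ(x−x₀)/L) (x₀ the left endpoint) one has ∫u_n²/∫(u_n')² = (L/(nπ))² → 0, so a(u_n,u_n)/||u_n||_{H^1}² → 1. Hence the optimal constant is α = 1.
Therefore α = 1.


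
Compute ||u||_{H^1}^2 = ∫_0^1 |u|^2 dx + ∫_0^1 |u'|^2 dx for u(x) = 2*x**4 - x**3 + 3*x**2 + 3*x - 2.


||u||_{H^1}^2 = 562/9

The H^1 norm (squared) on an interval (0, L) is
  ||u||_{H^1}^2 = ∫_0^L u(x)^2 dx + ∫_0^L u'(x)^2 dx.
Compute u'(x) = 8*x**3 - 3*x**2 + 6*x + 3.
Then u(x)^2 = 4*x**8 - 4*x**7 + 13*x**6 + 6*x**5 - 5*x**4 + 22*x**3 - 3*x**2 - 12*x + 4 and u'(x)^2 = 64*x**6 - 48*x**5 + 105*x**4 + 12*x**3 + 18*x**2 + 36*x + 9.
Integrate each monomial from 0 to 1 using ∫_0^1 c·x^n dx = c·1^(n+1)/(n+1):
  ∫_0^1 u(x)^2 dx = ∫_0^1 (4*x^8 - 4*x^7 + 13*x^6 + 6*x^5 - 5*x^4 + 22*x^3 - 3*x^2 - 12*x + 4) dx. Term by term:
    ∫_0^1 4*x^8 dx = 4/9;  ∫_0^1 -4*x^7 dx = -1/2;  ∫_0^1 13*x^6 dx = 13/7;
    ∫_0^1 6*x^5 dx = 1;  ∫_0^1 -5*x^4 dx = -1;  ∫_0^1 22*x^3 dx = 11/2;
    ∫_0^1 -3*x^2 dx = -1;  ∫_0^1 -12*x dx = -6;  ∫_0^1 4 dx = 4.
  Sum: 4/9 − 1/2 + 13/7 + 1 − 1 + 11/2 − 1 − 6 + 4 = 271/63.
  ∫_0^1 u'(x)^2 dx = ∫_0^1 (64*x^6 - 48*x^5 + 105*x^4 + 12*x^3 + 18*x^2 + 36*x + 9) dx. Term by term:
    ∫_0^1 64*x^6 dx = 64/7;  ∫_0^1 -48*x^5 dx = -8;  ∫_0^1 105*x^4 dx = 21;
    ∫_0^1 12*x^3 dx = 3;  ∫_0^1 18*x^2 dx = 6;  ∫_0^1 36*x dx = 18;
    ∫_0^1 9 dx = 9.
  Sum: 64/7 − 8 + 21 + 3 + 6 + 18 + 9 = 407/7.
Adding: ||u||_{H^1}^2 = 271/63 + 407/7 = 562/9.


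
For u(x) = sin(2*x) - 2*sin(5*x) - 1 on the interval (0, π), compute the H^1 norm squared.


||u||_{H^1(0,π)}^2 = 8/5 + 111*π/2

u'(x) = 2*cos(2*x) - 10*cos(5*x).
Expand u² and (u')² and integrate term by term on (0, π), using: for integers n ≥ 1, ∫_0^π sin²(nx) dx = ∫_0^π cos²(nx) dx = π/2; for n ≠ n', ∫_0^π sin(nx)sin(n'x) dx = ∫_0^π cos(nx)cos(n'x) dx = 0; and by product-to-sum, ∫_0^π sin(nx)cos(n'x) dx = ½∫_0^π [sin((n+n')x) + sin((n−n')x)] dx, which is 0 when n+n' is even and 2n/(n²−n'²) when n+n' is odd (it need not vanish on (0, π)). For the constant mode: ∫_0^π 1 dx = π, ∫_0^π cos(nx) dx = 0, ∫_0^π sin(nx) dx = (1−(−1)^n)/n.
  u² squared terms: (-1)²·∫1 dx = 1·π = π;  (-2)²·∫sin(5x)² dx = 4·π/2 = 2*π;  (1)²·∫sin(2x)² dx = 1·π/2 = π/2.
  u² cross terms: 2·(-1)·(-2)·∫1·sin(5x) dx = 4·(2/5) = 8/5;  2·(-1)·(1)·∫1·sin(2x) dx = -2·(0) = 0;  2·(-2)·(1)·∫sin(5x)·sin(2x) dx = -4·(0) = 0.
  So ∫_0^π u² dx = π + 2*π + π/2 + 8/5 + 0 + 0 = 8/5 + 7*π/2.
  (u')² squared terms: (-10)²·∫cos(5x)² dx = 100·π/2 = 50*π;  (2)²·∫cos(2x)² dx = 4·π/2 = 2*π.
  (u')² cross terms: 2·(-10)·(2)·∫cos(5x)·cos(2x) dx = -40·(0) = 0.
  So ∫_0^π (u')² dx = 50*π + 2*π + 0 = 52*π.
||u||_{H^1}^2 = (8/5 + 7*π/2) + (52*π) = 8/5 + 111*π/2.
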